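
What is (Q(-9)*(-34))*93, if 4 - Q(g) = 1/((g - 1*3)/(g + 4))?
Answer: -22661/2 ≈ -11331.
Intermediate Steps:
Q(g) = 4 - (4 + g)/(-3 + g) (Q(g) = 4 - 1/((g - 1*3)/(g + 4)) = 4 - 1/((g - 3)/(4 + g)) = 4 - 1/((-3 + g)/(4 + g)) = 4 - (4 + g)/(-3 + g))
(Q(-9)*(-34))*93 = (((-16 + 3*(-9))/(-3 - 9))*(-34))*93 = (((-16 - 27)/(-12))*(-34))*93 = (-1/12*(-43)*(-34))*93 = ((43/12)*(-34))*93 = -731/6*93 = -22661/2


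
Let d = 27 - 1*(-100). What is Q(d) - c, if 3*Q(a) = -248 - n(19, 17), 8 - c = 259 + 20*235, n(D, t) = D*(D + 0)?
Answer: 4748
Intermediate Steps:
n(D, t) = D**2 (n(D, t) = D*D = D**2)
c = -4951 (c = 8 - (259 + 20*235) = 8 - (259 + 4700) = 8 - 1*4959 = 8 - 4959 = -4951)
d = 127 (d = 27 + 100 = 127)
Q(a) = -203 (Q(a) = (-248 - 1*19**2)/3 = (-248 - 1*361)/3 = (-248 - 361)/3 = (1/3)*(-609) = -203)
Q(d) - c = -203 - 1*(-4951) = -203 + 4951 = 4748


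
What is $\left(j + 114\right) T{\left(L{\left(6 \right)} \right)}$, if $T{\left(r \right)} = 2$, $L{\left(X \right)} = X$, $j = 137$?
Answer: $502$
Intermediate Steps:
$\left(j + 114\right) T{\left(L{\left(6 \right)} \right)} = \left(137 + 114\right) 2 = 251 \cdot 2 = 502$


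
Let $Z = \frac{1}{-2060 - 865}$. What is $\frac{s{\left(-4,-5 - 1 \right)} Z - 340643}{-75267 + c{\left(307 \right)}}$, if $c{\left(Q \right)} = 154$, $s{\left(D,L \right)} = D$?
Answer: $\frac{996380771}{219705525} \approx 4.5351$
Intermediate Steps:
$Z = - \frac{1}{2925}$ ($Z = \frac{1}{-2925} = - \frac{1}{2925} \approx -0.00034188$)
$\frac{s{\left(-4,-5 - 1 \right)} Z - 340643}{-75267 + c{\left(307 \right)}} = \frac{\left(-4\right) \left(- \frac{1}{2925}\right) - 340643}{-75267 + 154} = \frac{\frac{4}{2925} - 340643}{-75113} = \left(- \frac{996380771}{2925}\right) \left(- \frac{1}{75113}\right) = \frac{996380771}{219705525}$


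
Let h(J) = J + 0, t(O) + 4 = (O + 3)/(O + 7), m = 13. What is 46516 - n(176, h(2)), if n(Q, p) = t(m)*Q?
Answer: 235396/5 ≈ 47079.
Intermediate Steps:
t(O) = -4 + (3 + O)/(7 + O) (t(O) = -4 + (O + 3)/(O + 7) = -4 + (3 + O)/(7 + O))
h(J) = J
n(Q, p) = -16*Q/5 (n(Q, p) = ((-25 - 3*13)/(7 + 13))*Q = ((-25 - 39)/20)*Q = ((1/20)*(-64))*Q = -16*Q/5)
46516 - n(176, h(2)) = 46516 - (-16)*176/5 = 46516 - 1*(-2816/5) = 46516 + 2816/5 = 235396/5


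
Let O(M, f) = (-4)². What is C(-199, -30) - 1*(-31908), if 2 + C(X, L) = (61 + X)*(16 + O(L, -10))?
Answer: 27490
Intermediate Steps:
O(M, f) = 16
C(X, L) = 1950 + 32*X (C(X, L) = -2 + (61 + X)*(16 + 16) = -2 + (61 + X)*32 = -2 + (1952 + 32*X) = 1950 + 32*X)
C(-199, -30) - 1*(-31908) = (1950 + 32*(-199)) - 1*(-31908) = (1950 - 6368) + 31908 = -4418 + 31908 = 27490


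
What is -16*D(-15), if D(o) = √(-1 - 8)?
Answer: -48*I ≈ -48.0*I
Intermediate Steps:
D(o) = 3*I (D(o) = √(-9) = 3*I)
-16*D(-15) = -48*I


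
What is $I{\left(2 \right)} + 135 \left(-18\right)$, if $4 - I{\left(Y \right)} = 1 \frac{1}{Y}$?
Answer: $- \frac{4853}{2} \approx -2426.5$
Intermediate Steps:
$I{\left(Y \right)} = 4 - \frac{1}{Y}$ ($I{\left(Y \right)} = 4 - 1 \frac{1}{Y} = 4 - \frac{1}{Y}$)
$I{\left(2 \right)} + 135 \left(-18\right) = \left(4 - \frac{1}{2}\right) + 135 \left(-18\right) = \left(4 - \frac{1}{2}\right) - 2430 = \frac{7}{2} - 2430 = - \frac{4853}{2}$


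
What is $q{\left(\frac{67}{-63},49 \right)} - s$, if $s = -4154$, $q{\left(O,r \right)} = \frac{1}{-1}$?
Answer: $4153$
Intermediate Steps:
$q{\left(O,r \right)} = -1$
$q{\left(\frac{67}{-63},49 \right)} - s = -1 - -4154 = -1 + 4154 = 4153$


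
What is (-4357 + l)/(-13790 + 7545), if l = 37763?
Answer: -33406/6245 ≈ -5.3492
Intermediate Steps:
(-4357 + l)/(-13790 + 7545) = (-4357 + 37763)/(-13790 + 7545) = 33406/(-6245) = 33406*(-1/6245) = -33406/6245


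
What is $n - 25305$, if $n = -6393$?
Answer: $-31698$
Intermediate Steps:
$n - 25305 = -6393 - 25305 = -31698$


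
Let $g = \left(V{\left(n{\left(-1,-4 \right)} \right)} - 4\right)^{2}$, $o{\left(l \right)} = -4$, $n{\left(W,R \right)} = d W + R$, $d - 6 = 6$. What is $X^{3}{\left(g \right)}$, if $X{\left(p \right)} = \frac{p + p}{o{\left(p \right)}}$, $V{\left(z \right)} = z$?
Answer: $-8000000$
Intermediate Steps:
$d = 12$ ($d = 6 + 6 = 12$)
$n{\left(W,R \right)} = R + 12 W$ ($n{\left(W,R \right)} = 12 W + R = R + 12 W$)
$g = 400$ ($g = \left(\left(-4 + 12 \left(-1\right)\right) - 4\right)^{2} = \left(\left(-4 - 12\right) - 4\right)^{2} = \left(-16 - 4\right)^{2} = \left(-20\right)^{2} = 400$)
$X{\left(p \right)} = - \frac{p}{2}$ ($X{\left(p \right)} = \frac{p + p}{-4} = 2 p \left(- \frac{1}{4}\right) = - \frac{p}{2}$)
$X^{3}{\left(g \right)} = \left(\left(- \frac{1}{2}\right) 400\right)^{3} = \left(-200\right)^{3} = -8000000$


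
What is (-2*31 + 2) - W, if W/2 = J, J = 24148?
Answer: -48356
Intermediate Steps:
W = 48296 (W = 2*24148 = 48296)
(-2*31 + 2) - W = (-2*31 + 2) - 1*48296 = (-62 + 2) - 48296 = -60 - 48296 = -48356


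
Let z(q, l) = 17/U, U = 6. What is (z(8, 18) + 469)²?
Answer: 8014561/36 ≈ 2.2263e+5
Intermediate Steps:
z(q, l) = 17/6
(z(8, 18) + 469)² = (17/6 + 469)² = (2831/6)² = 8014561/36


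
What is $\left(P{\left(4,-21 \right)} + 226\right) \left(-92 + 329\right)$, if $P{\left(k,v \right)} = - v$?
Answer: $58539$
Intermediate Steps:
$\left(P{\left(4,-21 \right)} + 226\right) \left(-92 + 329\right) = \left(\left(-1\right) \left(-21\right) + 226\right) \left(-92 + 329\right) = \left(21 + 226\right) 237 = 247 \cdot 237 = 58539$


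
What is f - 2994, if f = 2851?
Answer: -143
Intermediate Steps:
f - 2994 = 2851 - 2994 = -143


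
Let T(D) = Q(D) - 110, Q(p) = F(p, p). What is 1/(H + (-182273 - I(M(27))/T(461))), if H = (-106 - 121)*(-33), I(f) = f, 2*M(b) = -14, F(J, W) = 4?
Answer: -106/18526899 ≈ -5.7214e-6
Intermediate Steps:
Q(p) = 4
M(b) = -7 (M(b) = (½)*(-14) = -7)
T(D) = -106 (T(D) = 4 - 110 = -106)
H = 7491 (H = -227*(-33) = 7491)
1/(H + (-182273 - I(M(27))/T(461))) = 1/(7491 + (-182273 - (-7)/(-106))) = 1/(7491 + (-182273 - (-7)*(-1)/106)) = 1/(7491 + (-182273 - 1*7/106)) = 1/(7491 + (-182273 - 7/106)) = 1/(7491 - 19320945/106) = 1/(-18526899/106) = -106/18526899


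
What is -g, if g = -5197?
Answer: 5197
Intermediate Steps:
-g = -1*(-5197) = 5197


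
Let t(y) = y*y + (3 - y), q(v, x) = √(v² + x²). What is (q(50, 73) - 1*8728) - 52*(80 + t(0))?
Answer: -13044 + √7829 ≈ -12956.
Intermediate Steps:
t(y) = 3 + y² - y (t(y) = y² + (3 - y) = 3 + y² - y)
(q(50, 73) - 1*8728) - 52*(80 + t(0)) = (√(50² + 73²) - 1*8728) - 52*(80 + (3 + 0² - 1*0)) = (√(2500 + 5329) - 8728) - 52*(80 + (3 + 0 + 0)) = (√7829 - 8728) - 52*(80 + 3) = (-8728 + √7829) - 52*83 = (-8728 + √7829) - 4316 = -13044 + √7829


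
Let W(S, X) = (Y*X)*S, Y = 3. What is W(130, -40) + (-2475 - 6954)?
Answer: -25029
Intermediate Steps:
W(S, X) = 3*S*X (W(S, X) = (3*X)*S = 3*S*X)
W(130, -40) + (-2475 - 6954) = 3*130*(-40) + (-2475 - 6954) = -15600 - 9429 = -25029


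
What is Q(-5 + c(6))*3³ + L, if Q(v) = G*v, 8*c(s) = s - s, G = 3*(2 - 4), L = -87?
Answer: 723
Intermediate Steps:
G = -6 (G = 3*(-2) = -6)
c(s) = 0 (c(s) = (s - s)/8 = (⅛)*0 = 0)
Q(v) = -6*v
Q(-5 + c(6))*3³ + L = -6*(-5 + 0)*3³ - 87 = -6*(-5)*27 - 87 = 30*27 - 87 = 810 - 87 = 723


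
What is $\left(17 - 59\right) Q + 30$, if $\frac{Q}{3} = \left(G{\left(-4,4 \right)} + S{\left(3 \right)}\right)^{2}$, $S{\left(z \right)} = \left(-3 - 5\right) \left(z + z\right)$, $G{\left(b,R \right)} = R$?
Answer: $-243906$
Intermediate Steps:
$S{\left(z \right)} = - 16 z$ ($S{\left(z \right)} = - 8 \cdot 2 z = - 16 z$)
$Q = 5808$ ($Q = 3 \left(4 - 48\right)^{2} = 3 \left(-44\right)^{2} = 3 \cdot 1936 = 5808$)
$\left(17 - 59\right) Q + 30 = \left(17 - 59\right) 5808 + 30 = \left(-42\right) 5808 + 30 = -243936 + 30 = -243906$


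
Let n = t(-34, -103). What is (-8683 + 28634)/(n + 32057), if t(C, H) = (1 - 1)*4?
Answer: 19951/32057 ≈ 0.62236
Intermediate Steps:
t(C, H) = 0 (t(C, H) = 0*4 = 0)
n = 0
(-8683 + 28634)/(n + 32057) = (-8683 + 28634)/(0 + 32057) = 19951/32057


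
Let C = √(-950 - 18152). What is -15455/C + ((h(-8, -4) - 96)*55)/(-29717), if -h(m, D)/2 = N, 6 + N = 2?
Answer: 4840/29717 + 15455*I*√19102/19102 ≈ 0.16287 + 111.82*I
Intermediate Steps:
N = -4 (N = -6 + 2 = -4)
h(m, D) = 8 (h(m, D) = -2*(-4) = 8)
C = I*√19102 (C = √(-19102) = I*√19102 ≈ 138.21*I)
-15455/C + ((h(-8, -4) - 96)*55)/(-29717) = -15455*(-I*√19102/19102) + ((8 - 96)*55)/(-29717) = -(-15455)*I*√19102/19102 - 88*55*(-1/29717) = 15455*I*√19102/19102 - 4840*(-1/29717) = 15455*I*√19102/19102 + 4840/29717 = 4840/29717 + 15455*I*√19102/19102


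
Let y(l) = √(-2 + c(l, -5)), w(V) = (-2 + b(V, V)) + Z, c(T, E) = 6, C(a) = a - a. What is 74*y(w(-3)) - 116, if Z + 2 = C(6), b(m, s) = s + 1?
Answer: 32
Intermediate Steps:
C(a) = 0
b(m, s) = 1 + s
Z = -2 (Z = -2 + 0 = -2)
w(V) = -3 + V (w(V) = (-2 + (1 + V)) - 2 = (-1 + V) - 2 = -3 + V)
y(l) = 2 (y(l) = √(-2 + 6) = √4 = 2)
74*y(w(-3)) - 116 = 74*2 - 116 = 148 - 116 = 32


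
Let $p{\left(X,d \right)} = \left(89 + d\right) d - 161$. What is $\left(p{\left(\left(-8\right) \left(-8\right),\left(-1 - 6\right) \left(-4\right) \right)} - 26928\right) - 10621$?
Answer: $-34434$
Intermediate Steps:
$p{\left(X,d \right)} = -161 + d \left(89 + d\right)$ ($p{\left(X,d \right)} = d \left(89 + d\right) - 161 = -161 + d \left(89 + d\right)$)
$\left(p{\left(\left(-8\right) \left(-8\right),\left(-1 - 6\right) \left(-4\right) \right)} - 26928\right) - 10621 = \left(\left(-161 + \left(\left(-1 - 6\right) \left(-4\right)\right)^{2} + 89 \left(-1 - 6\right) \left(-4\right)\right) - 26928\right) - 10621 = \left(\left(-161 + \left(\left(-7\right) \left(-4\right)\right)^{2} + 89 \left(\left(-7\right) \left(-4\right)\right)\right) - 26928\right) - 10621 = \left(\left(-161 + 28^{2} + 89 \cdot 28\right) - 26928\right) - 10621 = \left(\left(-161 + 784 + 2492\right) - 26928\right) - 10621 = \left(3115 - 26928\right) - 10621 = -23813 - 10621 = -34434$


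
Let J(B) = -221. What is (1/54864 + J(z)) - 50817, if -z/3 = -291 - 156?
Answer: -2800148831/54864 ≈ -51038.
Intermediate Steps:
z = 1341 (z = -3*(-291 - 156) = -3*(-447) = 1341)
(1/54864 + J(z)) - 50817 = (1/54864 - 221) - 50817 = -12124943/54864 - 50817 = -2800148831/54864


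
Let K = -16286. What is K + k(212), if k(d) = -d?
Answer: -16498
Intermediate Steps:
K + k(212) = -16286 - 1*212 = -16286 - 212 = -16498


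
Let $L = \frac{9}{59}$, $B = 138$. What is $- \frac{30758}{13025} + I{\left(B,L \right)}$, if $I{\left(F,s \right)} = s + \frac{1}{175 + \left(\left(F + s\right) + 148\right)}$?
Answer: $- \frac{46140158351}{20908667800} \approx -2.2067$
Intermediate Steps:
$L = \frac{9}{59}$ ($L = 9 \cdot \frac{1}{59} = \frac{9}{59} \approx 0.15254$)
$I{\left(F,s \right)} = s + \frac{1}{323 + F + s}$ ($I{\left(F,s \right)} = s + \frac{1}{175 + \left(148 + F + s\right)} = s + \frac{1}{323 + F + s}$)
$- \frac{30758}{13025} + I{\left(B,L \right)} = - \frac{30758}{13025} + \frac{1 + \left(\frac{9}{59}\right)^{2} + 323 \cdot \frac{9}{59} + 138 \cdot \frac{9}{59}}{323 + 138 + \frac{9}{59}} = \left(-30758\right) \frac{1}{13025} + \frac{1 + \frac{81}{3481} + \frac{2907}{59} + \frac{1242}{59}}{\frac{27208}{59}} = - \frac{30758}{13025} + \frac{59}{27208} \cdot \frac{248353}{3481} = - \frac{30758}{13025} + \frac{248353}{1605272} = - \frac{46140158351}{20908667800}$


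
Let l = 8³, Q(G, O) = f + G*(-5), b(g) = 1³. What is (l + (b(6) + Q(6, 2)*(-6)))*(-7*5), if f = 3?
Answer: -23625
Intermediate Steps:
b(g) = 1
Q(G, O) = 3 - 5*G (Q(G, O) = 3 + G*(-5) = 3 - 5*G)
l = 512
(l + (b(6) + Q(6, 2)*(-6)))*(-7*5) = (512 + (1 + (3 - 5*6)*(-6)))*(-7*5) = (512 + (1 + (3 - 30)*(-6)))*(-35) = (512 + (1 - 27*(-6)))*(-35) = (512 + (1 + 162))*(-35) = (512 + 163)*(-35) = 675*(-35) = -23625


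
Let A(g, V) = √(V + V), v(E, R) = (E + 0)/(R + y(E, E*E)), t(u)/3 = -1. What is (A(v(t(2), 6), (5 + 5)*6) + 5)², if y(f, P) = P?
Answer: 145 + 20*√30 ≈ 254.54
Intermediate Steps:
t(u) = -3 (t(u) = 3*(-1) = -3)
v(E, R) = E/(R + E²) (v(E, R) = (E + 0)/(R + E*E) = E/(R + E²))
A(g, V) = √2*√V (A(g, V) = √(2*V) = √2*√V)
(A(v(t(2), 6), (5 + 5)*6) + 5)² = (√2*√((5 + 5)*6) + 5)² = (√2*√(10*6) + 5)² = (√2*√60 + 5)² = (√2*(2*√15) + 5)² = (2*√30 + 5)² = (5 + 2*√30)²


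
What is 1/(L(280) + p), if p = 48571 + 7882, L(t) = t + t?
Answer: 1/57013 ≈ 1.7540e-5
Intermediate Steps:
L(t) = 2*t
p = 56453
1/(L(280) + p) = 1/(2*280 + 56453) = 1/(560 + 56453) = 1/57013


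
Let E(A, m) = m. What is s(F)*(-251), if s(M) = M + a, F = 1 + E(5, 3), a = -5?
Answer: 251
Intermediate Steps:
F = 4 (F = 1 + 3 = 4)
s(M) = -5 + M (s(M) = M - 5 = -5 + M)
s(F)*(-251) = (-5 + 4)*(-251) = -1*(-251) = 251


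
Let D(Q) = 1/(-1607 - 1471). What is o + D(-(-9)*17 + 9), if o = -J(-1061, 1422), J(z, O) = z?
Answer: 3265757/3078 ≈ 1061.0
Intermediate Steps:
D(Q) = -1/3078 (D(Q) = 1/(-3078) = -1/3078)
o = 1061 (o = -1*(-1061) = 1061)
o + D(-(-9)*17 + 9) = 1061 - 1/3078 = 3265757/3078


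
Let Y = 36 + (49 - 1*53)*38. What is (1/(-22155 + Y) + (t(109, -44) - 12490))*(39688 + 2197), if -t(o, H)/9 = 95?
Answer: -12448494084960/22271 ≈ -5.5896e+8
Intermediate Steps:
t(o, H) = -855 (t(o, H) = -9*95 = -855)
Y = -116 (Y = 36 + (49 - 53)*38 = 36 - 4*38 = 36 - 152 = -116)
(1/(-22155 + Y) + (t(109, -44) - 12490))*(39688 + 2197) = (1/(-22155 - 116) + (-855 - 12490))*(39688 + 2197) = (1/(-22271) - 13345)*41885 = (-1/22271 - 13345)*41885 = -297206496/22271*41885 = -12448494084960/22271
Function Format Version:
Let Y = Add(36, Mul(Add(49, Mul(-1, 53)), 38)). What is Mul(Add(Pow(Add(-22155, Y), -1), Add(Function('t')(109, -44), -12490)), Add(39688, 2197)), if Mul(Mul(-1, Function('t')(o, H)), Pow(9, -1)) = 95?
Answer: Rational(-12448494084960, 22271) ≈ -5.5896e+8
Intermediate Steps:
Function('t')(o, H) = -855 (Function('t')(o, H) = Mul(-9, 95) = -855)
Y = -116 (Y = Add(36, Mul(Add(49, -53), 38)) = Add(36, Mul(-4, 38)) = Add(36, -152) = -116)
Mul(Add(Pow(Add(-22155, Y), -1), Add(Function('t')(109, -44), -12490)), Add(39688, 2197)) = Mul(Add(Pow(Add(-22155, -116), -1), Add(-855, -12490)), Add(39688, 2197)) = Mul(Add(Pow(-22271, -1), -13345), 41885) = Mul(Add(Rational(-1, 22271), -13345), 41885) = Mul(Rational(-297206496, 22271), 41885) = Rational(-12448494084960, 22271)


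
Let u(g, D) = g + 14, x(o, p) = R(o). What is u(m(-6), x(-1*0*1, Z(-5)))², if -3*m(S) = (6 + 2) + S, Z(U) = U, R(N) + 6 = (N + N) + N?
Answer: 1600/9 ≈ 177.78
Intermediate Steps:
R(N) = -6 + 3*N (R(N) = -6 + ((N + N) + N) = -6 + (2*N + N) = -6 + 3*N)
x(o, p) = -6 + 3*o
m(S) = -8/3 - S/3 (m(S) = -((6 + 2) + S)/3 = -(8 + S)/3 = -8/3 - S/3)
u(g, D) = 14 + g
u(m(-6), x(-1*0*1, Z(-5)))² = (14 + (-8/3 - ⅓*(-6)))² = (14 + (-8/3 + 2))² = (14 - ⅔)² = (40/3)² = 1600/9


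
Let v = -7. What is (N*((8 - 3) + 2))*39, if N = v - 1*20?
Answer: -7371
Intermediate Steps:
N = -27 (N = -7 - 1*20 = -7 - 20 = -27)
(N*((8 - 3) + 2))*39 = -27*((8 - 3) + 2)*39 = -27*(5 + 2)*39 = -27*7*39 = -189*39 = -7371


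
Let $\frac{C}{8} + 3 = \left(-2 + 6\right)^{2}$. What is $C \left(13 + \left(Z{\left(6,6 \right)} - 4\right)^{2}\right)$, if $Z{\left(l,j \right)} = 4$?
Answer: $1352$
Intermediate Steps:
$C = 104$ ($C = -24 + 8 \left(-2 + 6\right)^{2} = -24 + 8 \cdot 4^{2} = -24 + 8 \cdot 16 = -24 + 128 = 104$)
$C \left(13 + \left(Z{\left(6,6 \right)} - 4\right)^{2}\right) = 104 \left(13 + \left(4 - 4\right)^{2}\right) = 104 \left(13 + 0^{2}\right) = 104 \left(13 + 0\right) = 104 \cdot 13 = 1352$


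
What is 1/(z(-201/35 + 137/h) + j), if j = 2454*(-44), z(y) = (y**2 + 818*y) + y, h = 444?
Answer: -241491600/27142969747739 ≈ -8.8970e-6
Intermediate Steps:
z(y) = y**2 + 819*y
j = -107976
1/(z(-201/35 + 137/h) + j) = 1/((-201/35 + 137/444)*(819 + (-201/35 + 137/444)) - 107976) = 1/(-84449*(819 - 84449/15540)/15540 - 107976) = 1/(-84449/15540*12642811/15540 - 107976) = 1/(-1067672746139/241491600 - 107976) = 1/(-27142969747739/241491600) = -241491600/27142969747739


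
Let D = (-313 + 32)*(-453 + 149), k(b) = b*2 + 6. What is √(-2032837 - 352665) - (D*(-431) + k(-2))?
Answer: 36817742 + I*√2385502 ≈ 3.6818e+7 + 1544.5*I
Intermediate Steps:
k(b) = 6 + 2*b (k(b) = 2*b + 6 = 6 + 2*b)
D = 85424 (D = -281*(-304) = 85424)
√(-2032837 - 352665) - (D*(-431) + k(-2)) = √(-2032837 - 352665) - (85424*(-431) + (6 + 2*(-2))) = √(-2385502) - (-36817744 + (6 - 4)) = I*√2385502 - (-36817744 + 2) = I*√2385502 - 1*(-36817742) = I*√2385502 + 36817742 = 36817742 + I*√2385502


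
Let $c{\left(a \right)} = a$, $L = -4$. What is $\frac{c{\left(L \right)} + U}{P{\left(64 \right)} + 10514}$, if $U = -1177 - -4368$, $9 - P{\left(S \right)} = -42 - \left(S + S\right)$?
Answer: $\frac{3187}{10693} \approx 0.29805$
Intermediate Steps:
$P{\left(S \right)} = 51 + 2 S$ ($P{\left(S \right)} = 9 - \left(-42 - \left(S + S\right)\right) = 9 - \left(-42 - 2 S\right) = 9 + \left(42 + 2 S\right) = 51 + 2 S$)
$U = 3191$ ($U = -1177 + 4368 = 3191$)
$\frac{c{\left(L \right)} + U}{P{\left(64 \right)} + 10514} = \frac{-4 + 3191}{\left(51 + 2 \cdot 64\right) + 10514} = \frac{3187}{\left(51 + 128\right) + 10514} = \frac{3187}{179 + 10514} = \frac{3187}{10693}$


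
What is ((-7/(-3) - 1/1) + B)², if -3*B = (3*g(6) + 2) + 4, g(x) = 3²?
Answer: 841/9 ≈ 93.444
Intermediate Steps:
g(x) = 9
B = -11 (B = -((3*9 + 2) + 4)/3 = -((27 + 2) + 4)/3 = -(29 + 4)/3 = -⅓*33 = -11)
((-7/(-3) - 1/1) + B)² = ((-7/(-3) - 1/1) - 11)² = ((-7*(-⅓) - 1*1) - 11)² = ((7/3 - 1) - 11)² = (4/3 - 11)² = (-29/3)² = 841/9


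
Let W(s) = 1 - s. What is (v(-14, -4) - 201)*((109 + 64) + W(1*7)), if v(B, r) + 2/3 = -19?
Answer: -110554/3 ≈ -36851.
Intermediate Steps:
v(B, r) = -59/3 (v(B, r) = -2/3 - 19 = -59/3)
(v(-14, -4) - 201)*((109 + 64) + W(1*7)) = (-59/3 - 201)*((109 + 64) + (1 - 7)) = -662*(173 + (1 - 1*7))/3 = -662*(173 + (1 - 7))/3 = -662*(173 - 6)/3 = -662/3*167 = -110554/3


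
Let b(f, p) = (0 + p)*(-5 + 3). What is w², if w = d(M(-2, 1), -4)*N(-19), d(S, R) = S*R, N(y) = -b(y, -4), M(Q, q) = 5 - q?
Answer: 16384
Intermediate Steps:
b(f, p) = -2*p (b(f, p) = p*(-2) = -2*p)
N(y) = -8 (N(y) = -(-2)*(-4) = -1*8 = -8)
d(S, R) = R*S
w = 128 (w = -4*(5 - 1*1)*(-8) = -4*(5 - 1)*(-8) = -4*4*(-8) = -16*(-8) = 128)
w² = 128² = 16384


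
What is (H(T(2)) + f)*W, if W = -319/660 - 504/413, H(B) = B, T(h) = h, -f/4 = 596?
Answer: 2394307/590 ≈ 4058.1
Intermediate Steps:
f = -2384 (f = -4*596 = -2384)
W = -6031/3540 (W = -319*1/660 - 504*1/413 = -29/60 - 72/59 = -6031/3540 ≈ -1.7037)
(H(T(2)) + f)*W = (2 - 2384)*(-6031/3540) = -2382*(-6031/3540) = 2394307/590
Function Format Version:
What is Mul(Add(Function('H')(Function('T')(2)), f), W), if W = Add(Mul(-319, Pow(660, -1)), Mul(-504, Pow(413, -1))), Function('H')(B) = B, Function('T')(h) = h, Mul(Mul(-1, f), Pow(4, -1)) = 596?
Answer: Rational(2394307, 590) ≈ 4058.1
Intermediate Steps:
f = -2384 (f = Mul(-4, 596) = -2384)
W = Rational(-6031, 3540) (W = Add(Mul(-319, Rational(1, 660)), Mul(-504, Rational(1, 413))) = Add(Rational(-29, 60), Rational(-72, 59)) = Rational(-6031, 3540) ≈ -1.7037)
Mul(Add(Function('H')(Function('T')(2)), f), W) = Mul(Add(2, -2384), Rational(-6031, 3540)) = Mul(-2382, Rational(-6031, 3540)) = Rational(2394307, 590)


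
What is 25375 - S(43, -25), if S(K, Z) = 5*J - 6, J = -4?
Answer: 25401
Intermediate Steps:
S(K, Z) = -26 (S(K, Z) = 5*(-4) - 6 = -20 - 6 = -26)
25375 - S(43, -25) = 25375 - 1*(-26) = 25375 + 26 = 25401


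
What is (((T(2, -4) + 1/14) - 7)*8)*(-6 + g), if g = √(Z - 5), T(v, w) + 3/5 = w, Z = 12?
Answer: 19368/35 - 3228*√7/35 ≈ 309.36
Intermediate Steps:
T(v, w) = -⅗ + w
g = √7 (g = √(12 - 5) = √7 ≈ 2.6458)
(((T(2, -4) + 1/14) - 7)*8)*(-6 + g) = ((((-⅗ - 4) + 1/14) - 7)*8)*(-6 + √7) = (((-23/5 + 1/14) - 7)*8)*(-6 + √7) = ((-317/70 - 7)*8)*(-6 + √7) = (-807/70*8)*(-6 + √7) = -3228*(-6 + √7)/35 = 19368/35 - 3228*√7/35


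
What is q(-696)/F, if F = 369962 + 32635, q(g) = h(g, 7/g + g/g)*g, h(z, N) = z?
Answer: 53824/44733 ≈ 1.2032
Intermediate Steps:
q(g) = g**2 (q(g) = g*g = g**2)
F = 402597
q(-696)/F = (-696)**2/402597 = 484416*(1/402597) = 53824/44733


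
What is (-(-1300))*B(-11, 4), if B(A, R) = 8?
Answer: 10400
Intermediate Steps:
(-(-1300))*B(-11, 4) = -(-1300)*8 = -52*(-25)*8 = 1300*8 = 10400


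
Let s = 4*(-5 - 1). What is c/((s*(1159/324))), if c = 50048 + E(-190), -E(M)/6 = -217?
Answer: -693225/1159 ≈ -598.12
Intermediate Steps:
E(M) = 1302 (E(M) = -6*(-217) = 1302)
s = -24 (s = 4*(-6) = -24)
c = 51350 (c = 50048 + 1302 = 51350)
c/((s*(1159/324))) = 51350/((-27816/324)) = 51350/((-24*1159/324)) = 51350/(-2318/27) = 51350*(-27/2318) = -693225/1159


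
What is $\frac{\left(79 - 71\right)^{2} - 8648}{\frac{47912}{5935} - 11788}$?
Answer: $\frac{344230}{472391} \approx 0.7287$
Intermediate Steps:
$\frac{\left(79 - 71\right)^{2} - 8648}{\frac{47912}{5935} - 11788} = \frac{8^{2} - 8648}{47912 \cdot \frac{1}{5935} - 11788} = \frac{64 - 8648}{\frac{47912}{5935} - 11788} = - \frac{8584}{- \frac{69913868}{5935}} = \left(-8584\right) \left(- \frac{5935}{69913868}\right) = \frac{344230}{472391}$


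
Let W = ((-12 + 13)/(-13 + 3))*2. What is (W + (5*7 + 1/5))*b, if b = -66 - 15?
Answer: -2835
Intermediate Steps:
b = -81
W = -⅕ (W = (1/(-10))*2 = (1*(-⅒))*2 = -⅒*2 = -⅕ ≈ -0.20000)
(W + (5*7 + 1/5))*b = (-⅕ + (5*7 + 1/5))*(-81) = (-⅕ + (35 + 1*(⅕)))*(-81) = (-⅕ + (35 + ⅕))*(-81) = (-⅕ + 176/5)*(-81) = 35*(-81) = -2835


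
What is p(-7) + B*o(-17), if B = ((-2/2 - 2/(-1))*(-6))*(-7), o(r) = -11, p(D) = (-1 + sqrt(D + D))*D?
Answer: -455 - 7*I*sqrt(14) ≈ -455.0 - 26.192*I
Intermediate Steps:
p(D) = D*(-1 + sqrt(2)*sqrt(D)) (p(D) = (-1 + sqrt(2*D))*D = (-1 + sqrt(2)*sqrt(D))*D = D*(-1 + sqrt(2)*sqrt(D)))
B = 42 (B = ((-2*1/2 - 2*(-1))*(-6))*(-7) = ((-1 + 2)*(-6))*(-7) = (1*(-6))*(-7) = -6*(-7) = 42)
p(-7) + B*o(-17) = (-1*(-7) + sqrt(2)*(-7)**(3/2)) + 42*(-11) = (7 + sqrt(2)*(-7*I*sqrt(7))) - 462 = (7 - 7*I*sqrt(14)) - 462 = -455 - 7*I*sqrt(14)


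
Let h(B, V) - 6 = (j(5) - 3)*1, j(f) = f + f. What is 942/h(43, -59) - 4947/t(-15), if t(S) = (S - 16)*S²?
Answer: 2211587/30225 ≈ 73.171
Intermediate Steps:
j(f) = 2*f
h(B, V) = 13 (h(B, V) = 6 + (2*5 - 3)*1 = 6 + (10 - 3)*1 = 6 + 7*1 = 6 + 7 = 13)
t(S) = S²*(-16 + S) (t(S) = (-16 + S)*S² = S²*(-16 + S))
942/h(43, -59) - 4947/t(-15) = 942/13 - 4947*1/(225*(-16 - 15)) = 942*(1/13) - 4947/(225*(-31)) = 942/13 - 4947/(-6975) = 942/13 - 4947*(-1/6975) = 942/13 + 1649/2325 = 2211587/30225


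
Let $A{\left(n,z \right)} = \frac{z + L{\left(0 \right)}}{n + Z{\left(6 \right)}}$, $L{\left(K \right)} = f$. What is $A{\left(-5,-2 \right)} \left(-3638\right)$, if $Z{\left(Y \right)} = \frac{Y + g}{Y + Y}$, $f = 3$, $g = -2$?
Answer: $\frac{5457}{7} \approx 779.57$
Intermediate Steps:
$Z{\left(Y \right)} = \frac{-2 + Y}{2 Y}$ ($Z{\left(Y \right)} = \frac{Y - 2}{Y + Y} = \frac{-2 + Y}{2 Y}$)
$L{\left(K \right)} = 3$
$A{\left(n,z \right)} = \frac{3 + z}{\frac{1}{3} + n}$ ($A{\left(n,z \right)} = \frac{z + 3}{n + \frac{-2 + 6}{2 \cdot 6}} = \frac{3 + z}{n + \frac{1}{2} \cdot \frac{1}{6} \cdot 4} = \frac{3 + z}{n + \frac{1}{3}} = \frac{3 + z}{\frac{1}{3} + n}$)
$A{\left(-5,-2 \right)} \left(-3638\right) = \frac{3 \left(3 - 2\right)}{1 + 3 \left(-5\right)} \left(-3638\right) = 3 \frac{1}{1 - 15} \cdot 1 \left(-3638\right) = 3 \frac{1}{-14} \cdot 1 \left(-3638\right) = 3 \left(- \frac{1}{14}\right) 1 \left(-3638\right) = \left(- \frac{3}{14}\right) \left(-3638\right) = \frac{5457}{7}$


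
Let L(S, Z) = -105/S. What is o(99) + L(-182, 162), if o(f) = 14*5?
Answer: 1835/26 ≈ 70.577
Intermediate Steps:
o(f) = 70
o(99) + L(-182, 162) = 70 - 105/(-182) = 70 - 105*(-1/182) = 70 + 15/26 = 1835/26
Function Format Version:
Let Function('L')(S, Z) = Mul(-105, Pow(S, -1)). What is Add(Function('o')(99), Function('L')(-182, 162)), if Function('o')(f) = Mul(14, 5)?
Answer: Rational(1835, 26) ≈ 70.577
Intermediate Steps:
Function('o')(f) = 70
Add(Function('o')(99), Function('L')(-182, 162)) = Add(70, Mul(-105, Pow(-182, -1))) = Add(70, Mul(-105, Rational(-1, 182))) = Add(70, Rational(15, 26)) = Rational(1835, 26)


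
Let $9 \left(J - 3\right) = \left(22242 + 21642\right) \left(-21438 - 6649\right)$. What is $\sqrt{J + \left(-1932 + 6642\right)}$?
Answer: $i \sqrt{136947499} \approx 11702.0 i$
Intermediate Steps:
$J = -136952209$ ($J = 3 + \frac{\left(22242 + 21642\right) \left(-21438 - 6649\right)}{9} = 3 + \frac{43884 \left(-28087\right)}{9} = 3 + \frac{1}{9} \left(-1232569908\right) = 3 - 136952212 = -136952209$)
$\sqrt{J + \left(-1932 + 6642\right)} = \sqrt{-136952209 + \left(-1932 + 6642\right)} = \sqrt{-136952209 + 4710} = \sqrt{-136947499} = i \sqrt{136947499}$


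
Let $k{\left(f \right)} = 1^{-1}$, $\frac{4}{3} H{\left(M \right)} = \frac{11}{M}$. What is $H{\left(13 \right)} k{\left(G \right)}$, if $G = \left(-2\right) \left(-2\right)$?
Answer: $\frac{33}{52} \approx 0.63461$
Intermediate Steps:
$H{\left(M \right)} = \frac{33}{4 M}$ ($H{\left(M \right)} = \frac{3 \frac{11}{M}}{4} = \frac{33}{4 M}$)
$G = 4$
$k{\left(f \right)} = 1$
$H{\left(13 \right)} k{\left(G \right)} = \frac{33}{4 \cdot 13} \cdot 1 = \frac{33}{4} \cdot \frac{1}{13} \cdot 1 = \frac{33}{52} \cdot 1 = \frac{33}{52}$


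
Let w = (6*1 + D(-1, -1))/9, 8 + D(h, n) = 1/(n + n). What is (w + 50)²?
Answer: 801025/324 ≈ 2472.3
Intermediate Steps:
D(h, n) = -8 + 1/(2*n) (D(h, n) = -8 + 1/(n + n) = -8 + 1/(2*n))
w = -5/18 (w = (6*1 + (-8 + (½)/(-1)))/9 = (6 + (-8 + (½)*(-1)))*(⅑) = (6 + (-8 - ½))*(⅑) = (6 - 17/2)*(⅑) = -5/2*⅑ = -5/18 ≈ -0.27778)
(w + 50)² = (-5/18 + 50)² = (895/18)² = 801025/324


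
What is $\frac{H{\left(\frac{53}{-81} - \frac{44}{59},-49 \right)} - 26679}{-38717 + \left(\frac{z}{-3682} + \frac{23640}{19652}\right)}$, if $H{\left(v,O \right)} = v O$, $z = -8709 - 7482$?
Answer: $\frac{328640342605516}{478088628167043} \approx 0.6874$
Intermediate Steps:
$z = -16191$ ($z = -8709 - 7482 = -16191$)
$H{\left(v,O \right)} = O v$
$\frac{H{\left(\frac{53}{-81} - \frac{44}{59},-49 \right)} - 26679}{-38717 + \left(\frac{z}{-3682} + \frac{23640}{19652}\right)} = \frac{- 49 \left(\frac{53}{-81} - \frac{44}{59}\right) - 26679}{-38717 + \left(- \frac{16191}{-3682} + \frac{23640}{19652}\right)} = \frac{- 49 \left(53 \left(- \frac{1}{81}\right) - \frac{44}{59}\right) - 26679}{-38717 + \left(\left(-16191\right) \left(- \frac{1}{3682}\right) + 23640 \cdot \frac{1}{19652}\right)} = \frac{- 49 \left(- \frac{53}{81} - \frac{44}{59}\right) - 26679}{-38717 + \left(\frac{2313}{526} + \frac{5910}{4913}\right)} = \frac{\left(-49\right) \left(- \frac{6691}{4779}\right) - 26679}{-38717 + \frac{14472429}{2584238}} = \frac{\frac{327859}{4779} - 26679}{- \frac{100039470217}{2584238}} = \left(- \frac{127171082}{4779}\right) \left(- \frac{2584238}{100039470217}\right) = \frac{328640342605516}{478088628167043}$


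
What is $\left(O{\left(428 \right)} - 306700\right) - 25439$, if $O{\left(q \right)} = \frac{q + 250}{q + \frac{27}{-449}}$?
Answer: $- \frac{63818543733}{192145} \approx -3.3214 \cdot 10^{5}$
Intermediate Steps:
$O{\left(q \right)} = \frac{250 + q}{- \frac{27}{449} + q}$ ($O{\left(q \right)} = \frac{250 + q}{q + 27 \left(- \frac{1}{449}\right)} = \frac{250 + q}{q - \frac{27}{449}} = \frac{250 + q}{- \frac{27}{449} + q}$)
$\left(O{\left(428 \right)} - 306700\right) - 25439 = \left(\frac{449 \left(250 + 428\right)}{-27 + 449 \cdot 428} - 306700\right) - 25439 = \left(449 \frac{1}{-27 + 192172} \cdot 678 - 306700\right) - 25439 = \left(449 \cdot \frac{1}{192145} \cdot 678 - 306700\right) - 25439 = \left(\frac{304422}{192145} - 306700\right) - 25439 = - \frac{58930567078}{192145} - 25439 = - \frac{63818543733}{192145}$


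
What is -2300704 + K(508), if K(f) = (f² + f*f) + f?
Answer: -1784068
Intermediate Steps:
K(f) = f + 2*f² (K(f) = (f² + f²) + f = 2*f² + f = f + 2*f²)
-2300704 + K(508) = -2300704 + 508*(1 + 2*508) = -2300704 + 508*(1 + 1016) = -2300704 + 508*1017 = -2300704 + 516636 = -1784068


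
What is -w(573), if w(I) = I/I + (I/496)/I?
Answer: -497/496 ≈ -1.0020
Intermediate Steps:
w(I) = 497/496 (w(I) = 1 + (I*(1/496))/I = 1 + (I/496)/I = 1 + 1/496 = 497/496)
-w(573) = -1*497/496 = -497/496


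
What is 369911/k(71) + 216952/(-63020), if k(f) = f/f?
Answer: 5827893567/15755 ≈ 3.6991e+5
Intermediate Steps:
k(f) = 1
369911/k(71) + 216952/(-63020) = 369911/1 + 216952/(-63020) = 369911*1 + 216952*(-1/63020) = 369911 - 54238/15755 = 5827893567/15755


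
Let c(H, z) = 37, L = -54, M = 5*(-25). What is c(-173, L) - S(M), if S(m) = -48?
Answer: 85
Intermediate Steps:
M = -125
c(-173, L) - S(M) = 37 - 1*(-48) = 37 + 48 = 85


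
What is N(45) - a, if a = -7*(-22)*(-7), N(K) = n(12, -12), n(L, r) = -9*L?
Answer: 970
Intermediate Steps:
N(K) = -108 (N(K) = -9*12 = -108)
a = -1078 (a = 154*(-7) = -1078)
N(45) - a = -108 - 1*(-1078) = -108 + 1078 = 970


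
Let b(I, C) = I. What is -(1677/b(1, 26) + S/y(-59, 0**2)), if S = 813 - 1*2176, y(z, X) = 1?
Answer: -314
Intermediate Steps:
S = -1363 (S = 813 - 2176 = -1363)
-(1677/b(1, 26) + S/y(-59, 0**2)) = -(1677/1 - 1363/1) = -(1677*1 - 1363*1) = -(1677 - 1363) = -1*314 = -314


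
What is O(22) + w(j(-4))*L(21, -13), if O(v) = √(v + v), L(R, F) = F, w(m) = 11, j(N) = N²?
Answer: -143 + 2*√11 ≈ -136.37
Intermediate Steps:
O(v) = √2*√v (O(v) = √(2*v) = √2*√v)
O(22) + w(j(-4))*L(21, -13) = √2*√22 + 11*(-13) = 2*√11 - 143 = -143 + 2*√11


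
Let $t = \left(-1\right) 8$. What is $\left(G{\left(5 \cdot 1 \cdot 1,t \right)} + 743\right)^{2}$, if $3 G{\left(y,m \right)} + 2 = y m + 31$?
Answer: $\frac{4919524}{9} \approx 5.4661 \cdot 10^{5}$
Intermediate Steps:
$t = -8$
$G{\left(y,m \right)} = \frac{29}{3} + \frac{m y}{3}$ ($G{\left(y,m \right)} = - \frac{2}{3} + \frac{y m + 31}{3} = - \frac{2}{3} + \frac{m y + 31}{3} = - \frac{2}{3} + \frac{31 + m y}{3} = - \frac{2}{3} + \left(\frac{31}{3} + \frac{m y}{3}\right) = \frac{29}{3} + \frac{m y}{3}$)
$\left(G{\left(5 \cdot 1 \cdot 1,t \right)} + 743\right)^{2} = \left(\left(\frac{29}{3} + \frac{1}{3} \left(-8\right) 5 \cdot 1 \cdot 1\right) + 743\right)^{2} = \left(\left(\frac{29}{3} + \frac{1}{3} \left(-8\right) 5 \cdot 1\right) + 743\right)^{2} = \left(\left(\frac{29}{3} + \frac{1}{3} \left(-8\right) 5\right) + 743\right)^{2} = \left(\left(\frac{29}{3} - \frac{40}{3}\right) + 743\right)^{2} = \left(- \frac{11}{3} + 743\right)^{2} = \left(\frac{2218}{3}\right)^{2} = \frac{4919524}{9}$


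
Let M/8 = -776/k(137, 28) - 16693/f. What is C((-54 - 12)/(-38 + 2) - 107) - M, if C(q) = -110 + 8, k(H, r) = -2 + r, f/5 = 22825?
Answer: 204650322/1483625 ≈ 137.94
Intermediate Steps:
f = 114125 (f = 5*22825 = 114125)
M = -355980072/1483625 (M = 8*(-776/(-2 + 28) - 16693/114125) = 8*(-776/26 - 16693*1/114125) = 8*(-776*1/26 - 16693/114125) = 8*(-388/13 - 16693/114125) = 8*(-44497509/1483625) = -355980072/1483625 ≈ -239.94)
C(q) = -102
C((-54 - 12)/(-38 + 2) - 107) - M = -102 - 1*(-355980072/1483625) = -102 + 355980072/1483625 = 204650322/1483625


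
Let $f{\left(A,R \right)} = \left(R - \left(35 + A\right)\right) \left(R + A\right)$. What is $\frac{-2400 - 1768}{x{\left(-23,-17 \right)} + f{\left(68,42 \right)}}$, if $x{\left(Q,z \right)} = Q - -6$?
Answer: $\frac{4168}{6727} \approx 0.61959$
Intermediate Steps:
$x{\left(Q,z \right)} = 6 + Q$ ($x{\left(Q,z \right)} = Q + 6 = 6 + Q$)
$f{\left(A,R \right)} = \left(A + R\right) \left(-35 + R - A\right)$ ($f{\left(A,R \right)} = \left(-35 + R - A\right) \left(A + R\right) = \left(A + R\right) \left(-35 + R - A\right)$)
$\frac{-2400 - 1768}{x{\left(-23,-17 \right)} + f{\left(68,42 \right)}} = \frac{-2400 - 1768}{\left(6 - 23\right) - \left(8474 - 1764\right)} = - \frac{4168}{-17 - 6710} = - \frac{4168}{-6727} = \left(-4168\right) \left(- \frac{1}{6727}\right) = \frac{4168}{6727}$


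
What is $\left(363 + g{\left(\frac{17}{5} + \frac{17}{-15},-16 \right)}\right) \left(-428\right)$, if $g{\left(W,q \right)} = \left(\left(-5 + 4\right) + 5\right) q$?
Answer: $-127972$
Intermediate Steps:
$g{\left(W,q \right)} = 4 q$ ($g{\left(W,q \right)} = \left(-1 + 5\right) q = 4 q$)
$\left(363 + g{\left(\frac{17}{5} + \frac{17}{-15},-16 \right)}\right) \left(-428\right) = \left(363 + 4 \left(-16\right)\right) \left(-428\right) = \left(363 - 64\right) \left(-428\right) = 299 \left(-428\right) = -127972$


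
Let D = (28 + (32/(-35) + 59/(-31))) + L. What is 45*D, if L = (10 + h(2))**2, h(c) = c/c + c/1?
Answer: 1896192/217 ≈ 8738.2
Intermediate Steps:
h(c) = 1 + c (h(c) = 1 + c*1 = 1 + c)
L = 169 (L = (10 + (1 + 2))**2 = (10 + 3)**2 = 13**2 = 169)
D = 210688/1085 (D = (28 + (32/(-35) + 59/(-31))) + 169 = (28 + (32*(-1/35) + 59*(-1/31))) + 169 = (28 + (-32/35 - 59/31)) + 169 = (28 - 3057/1085) + 169 = 27323/1085 + 169 = 210688/1085 ≈ 194.18)
45*D = 45*(210688/1085) = 1896192/217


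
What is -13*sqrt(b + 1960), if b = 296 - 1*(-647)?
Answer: -13*sqrt(2903) ≈ -700.43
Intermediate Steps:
b = 943 (b = 296 + 647 = 943)
-13*sqrt(b + 1960) = -13*sqrt(943 + 1960) = -13*sqrt(2903)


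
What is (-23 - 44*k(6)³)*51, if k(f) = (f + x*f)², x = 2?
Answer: -76323431829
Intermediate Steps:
k(f) = 9*f² (k(f) = (f + 2*f)² = (3*f)² = 9*f²)
(-23 - 44*k(6)³)*51 = (-23 - 44*(9*6²)³)*51 = (-23 - 44*(9*36)³)*51 = (-23 - 44*324³)*51 = (-23 - 44*34012224)*51 = (-23 - 1496537856)*51 = -1496537879*51 = -76323431829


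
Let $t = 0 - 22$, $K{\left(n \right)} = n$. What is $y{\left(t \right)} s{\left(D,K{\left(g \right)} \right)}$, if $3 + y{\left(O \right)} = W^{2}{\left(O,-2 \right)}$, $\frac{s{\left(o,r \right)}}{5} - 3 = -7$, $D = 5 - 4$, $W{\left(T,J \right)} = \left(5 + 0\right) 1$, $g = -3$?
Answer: $-440$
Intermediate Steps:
$W{\left(T,J \right)} = 5$ ($W{\left(T,J \right)} = 5 \cdot 1 = 5$)
$D = 1$
$s{\left(o,r \right)} = -20$ ($s{\left(o,r \right)} = 15 + 5 \left(-7\right) = 15 - 35 = -20$)
$t = -22$ ($t = 0 - 22 = -22$)
$y{\left(O \right)} = 22$ ($y{\left(O \right)} = -3 + 5^{2} = -3 + 25 = 22$)
$y{\left(t \right)} s{\left(D,K{\left(g \right)} \right)} = 22 \left(-20\right) = -440$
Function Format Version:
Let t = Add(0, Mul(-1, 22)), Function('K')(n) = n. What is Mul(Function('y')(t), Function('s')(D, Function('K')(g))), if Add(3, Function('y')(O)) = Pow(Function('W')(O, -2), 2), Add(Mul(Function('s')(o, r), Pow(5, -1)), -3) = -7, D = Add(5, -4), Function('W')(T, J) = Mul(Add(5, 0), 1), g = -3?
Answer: -440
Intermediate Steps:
Function('W')(T, J) = 5 (Function('W')(T, J) = Mul(5, 1) = 5)
D = 1
Function('s')(o, r) = -20 (Function('s')(o, r) = Add(15, Mul(5, -7)) = Add(15, -35) = -20)
t = -22 (t = Add(0, -22) = -22)
Function('y')(O) = 22 (Function('y')(O) = Add(-3, Pow(5, 2)) = Add(-3, 25) = 22)
Mul(Function('y')(t), Function('s')(D, Function('K')(g))) = Mul(22, -20) = -440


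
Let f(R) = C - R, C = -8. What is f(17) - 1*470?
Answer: -495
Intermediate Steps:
f(R) = -8 - R
f(17) - 1*470 = (-8 - 1*17) - 1*470 = (-8 - 17) - 470 = -25 - 470 = -495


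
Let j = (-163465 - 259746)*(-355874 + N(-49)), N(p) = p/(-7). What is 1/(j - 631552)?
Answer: 1/150606197385 ≈ 6.6398e-12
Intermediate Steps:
N(p) = -p/7 (N(p) = p*(-⅐) = -p/7)
j = 150606828937 (j = (-163465 - 259746)*(-355874 - ⅐*(-49)) = -423211*(-355874 + 7) = -423211*(-355867) = 150606828937)
1/(j - 631552) = 1/(150606828937 - 631552) = 1/150606197385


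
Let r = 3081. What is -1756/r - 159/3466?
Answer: -6576175/10678746 ≈ -0.61582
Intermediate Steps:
-1756/r - 159/3466 = -1756/3081 - 159/3466 = -6576175/10678746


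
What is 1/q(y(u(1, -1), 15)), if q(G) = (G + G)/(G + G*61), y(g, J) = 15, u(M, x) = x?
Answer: 31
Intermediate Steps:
q(G) = 1/31 (q(G) = (2*G)/(G + 61*G) = (2*G)/((62*G)) = (2*G)*(1/(62*G)) = 1/31)
1/q(y(u(1, -1), 15)) = 1/(1/31) = 31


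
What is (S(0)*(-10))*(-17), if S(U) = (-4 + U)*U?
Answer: 0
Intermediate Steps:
S(U) = U*(-4 + U)
(S(0)*(-10))*(-17) = ((0*(-4 + 0))*(-10))*(-17) = ((0*(-4))*(-10))*(-17) = (0*(-10))*(-17) = 0*(-17) = 0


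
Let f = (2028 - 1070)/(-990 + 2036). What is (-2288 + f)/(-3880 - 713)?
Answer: 398715/800713 ≈ 0.49795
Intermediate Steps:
f = 479/523 (f = 958/1046 = 958*(1/1046) = 479/523 ≈ 0.91587)
(-2288 + f)/(-3880 - 713) = (-2288 + 479/523)/(-3880 - 713) = -1196145/523/(-4593) = -1196145/523*(-1/4593) = 398715/800713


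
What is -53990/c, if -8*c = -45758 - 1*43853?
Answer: -431920/89611 ≈ -4.8199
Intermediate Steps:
c = 89611/8 (c = -(-45758 - 1*43853)/8 = -(-45758 - 43853)/8 = -⅛*(-89611) = 89611/8 ≈ 11201.)
-53990/c = -53990/89611/8 = -53990*8/89611 = -431920/89611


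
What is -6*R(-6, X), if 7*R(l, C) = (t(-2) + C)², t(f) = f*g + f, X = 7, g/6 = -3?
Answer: -10086/7 ≈ -1440.9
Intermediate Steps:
g = -18 (g = 6*(-3) = -18)
t(f) = -17*f (t(f) = f*(-18) + f = -18*f + f = -17*f)
R(l, C) = (34 + C)²/7 (R(l, C) = (-17*(-2) + C)²/7 = (34 + C)²/7)
-6*R(-6, X) = -6*(34 + 7)²/7 = -6*41²/7 = -6*1681/7 = -10086/7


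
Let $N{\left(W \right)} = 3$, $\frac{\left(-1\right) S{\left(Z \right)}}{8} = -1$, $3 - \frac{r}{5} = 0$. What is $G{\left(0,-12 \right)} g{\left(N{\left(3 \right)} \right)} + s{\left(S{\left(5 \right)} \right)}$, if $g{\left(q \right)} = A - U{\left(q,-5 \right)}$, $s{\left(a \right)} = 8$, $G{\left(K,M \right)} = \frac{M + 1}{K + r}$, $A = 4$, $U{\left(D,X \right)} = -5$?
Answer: $\frac{7}{5} \approx 1.4$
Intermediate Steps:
$r = 15$ ($r = 15 - 0 = 15 + 0 = 15$)
$G{\left(K,M \right)} = \frac{1 + M}{15 + K}$ ($G{\left(K,M \right)} = \frac{M + 1}{K + 15} = \frac{1 + M}{15 + K}$)
$S{\left(Z \right)} = 8$ ($S{\left(Z \right)} = \left(-8\right) \left(-1\right) = 8$)
$g{\left(q \right)} = 9$ ($g{\left(q \right)} = 4 - -5 = 4 + 5 = 9$)
$G{\left(0,-12 \right)} g{\left(N{\left(3 \right)} \right)} + s{\left(S{\left(5 \right)} \right)} = \frac{1 - 12}{15 + 0} \cdot 9 + 8 = \frac{1}{15} \left(-11\right) 9 + 8 = \left(- \frac{11}{15}\right) 9 + 8 = - \frac{33}{5} + 8 = \frac{7}{5}$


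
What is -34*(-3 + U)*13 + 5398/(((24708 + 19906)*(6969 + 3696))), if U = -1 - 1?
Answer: 525768185249/237904155 ≈ 2210.0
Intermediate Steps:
U = -2
-34*(-3 + U)*13 + 5398/(((24708 + 19906)*(6969 + 3696))) = -34*(-3 - 2)*13 + 5398/(((24708 + 19906)*(6969 + 3696))) = -(-170)*13 + 5398/((44614*10665)) = -34*(-65) + 5398/475808310 = 2210 + 5398*(1/475808310) = 2210 + 2699/237904155 = 525768185249/237904155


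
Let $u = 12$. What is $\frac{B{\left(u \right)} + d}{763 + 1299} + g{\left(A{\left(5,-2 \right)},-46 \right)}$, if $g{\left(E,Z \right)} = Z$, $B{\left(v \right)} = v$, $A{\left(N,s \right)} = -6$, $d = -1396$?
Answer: $- \frac{48118}{1031} \approx -46.671$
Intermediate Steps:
$\frac{B{\left(u \right)} + d}{763 + 1299} + g{\left(A{\left(5,-2 \right)},-46 \right)} = \frac{12 - 1396}{763 + 1299} - 46 = - \frac{1384}{2062} - 46 = \left(-1384\right) \frac{1}{2062} - 46 = - \frac{692}{1031} - 46 = - \frac{48118}{1031}$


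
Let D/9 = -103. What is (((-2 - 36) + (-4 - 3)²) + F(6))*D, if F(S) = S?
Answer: -15759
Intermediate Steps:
D = -927 (D = 9*(-103) = -927)
(((-2 - 36) + (-4 - 3)²) + F(6))*D = (((-2 - 36) + (-4 - 3)²) + 6)*(-927) = ((-38 + (-7)²) + 6)*(-927) = ((-38 + 49) + 6)*(-927) = (11 + 6)*(-927) = 17*(-927) = -15759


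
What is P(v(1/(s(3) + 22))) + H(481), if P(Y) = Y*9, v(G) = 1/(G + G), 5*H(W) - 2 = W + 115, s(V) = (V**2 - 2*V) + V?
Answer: 1228/5 ≈ 245.60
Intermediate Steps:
s(V) = V**2 - V
H(W) = 117/5 + W/5 (H(W) = 2/5 + (W + 115)/5 = 2/5 + (115 + W)/5 = 2/5 + (23 + W/5) = 117/5 + W/5)
v(G) = 1/(2*G)
P(Y) = 9*Y
P(v(1/(s(3) + 22))) + H(481) = 9*(1/(2*(1/(3*(-1 + 3) + 22)))) + (117/5 + (1/5)*481) = 9*(1/(2*(1/(3*2 + 22)))) + (117/5 + 481/5) = 9*(1/(2*(1/(6 + 22)))) + 598/5 = 9*(1/(2*(1/28))) + 598/5 = 9*((1/2)*28) + 598/5 = 9*14 + 598/5 = 126 + 598/5 = 1228/5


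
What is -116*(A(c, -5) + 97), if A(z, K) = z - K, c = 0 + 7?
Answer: -12644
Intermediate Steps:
c = 7
-116*(A(c, -5) + 97) = -116*((7 - 1*(-5)) + 97) = -116*((7 + 5) + 97) = -116*(12 + 97) = -116*109 = -12644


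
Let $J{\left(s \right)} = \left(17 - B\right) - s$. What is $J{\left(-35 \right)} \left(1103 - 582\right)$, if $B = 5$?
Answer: $24487$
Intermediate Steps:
$J{\left(s \right)} = 12 - s$ ($J{\left(s \right)} = \left(17 - 5\right) - s = 12 - s$)
$J{\left(-35 \right)} \left(1103 - 582\right) = \left(12 - -35\right) \left(1103 - 582\right) = \left(12 + 35\right) 521 = 47 \cdot 521 = 24487$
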